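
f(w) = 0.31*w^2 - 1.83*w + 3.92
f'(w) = 0.62*w - 1.83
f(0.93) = 2.49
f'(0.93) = -1.25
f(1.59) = 1.79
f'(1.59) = -0.84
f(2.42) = 1.31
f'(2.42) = -0.33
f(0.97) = 2.44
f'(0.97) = -1.23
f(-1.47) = 7.28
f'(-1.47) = -2.74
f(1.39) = 1.98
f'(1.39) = -0.97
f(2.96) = 1.22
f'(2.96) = 0.01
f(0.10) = 3.74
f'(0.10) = -1.77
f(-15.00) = 101.12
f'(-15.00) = -11.13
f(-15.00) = 101.12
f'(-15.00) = -11.13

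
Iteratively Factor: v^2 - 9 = (v + 3)*(v - 3)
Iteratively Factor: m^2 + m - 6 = (m + 3)*(m - 2)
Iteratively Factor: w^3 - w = (w)*(w^2 - 1) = w*(w + 1)*(w - 1)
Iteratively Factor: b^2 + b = (b)*(b + 1)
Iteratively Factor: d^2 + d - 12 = (d + 4)*(d - 3)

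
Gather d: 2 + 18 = 20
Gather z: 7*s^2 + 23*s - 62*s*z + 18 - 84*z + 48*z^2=7*s^2 + 23*s + 48*z^2 + z*(-62*s - 84) + 18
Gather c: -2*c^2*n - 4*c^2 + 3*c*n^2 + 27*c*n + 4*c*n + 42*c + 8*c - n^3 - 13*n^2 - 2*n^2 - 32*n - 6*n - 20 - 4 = c^2*(-2*n - 4) + c*(3*n^2 + 31*n + 50) - n^3 - 15*n^2 - 38*n - 24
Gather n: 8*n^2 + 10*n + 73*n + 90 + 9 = 8*n^2 + 83*n + 99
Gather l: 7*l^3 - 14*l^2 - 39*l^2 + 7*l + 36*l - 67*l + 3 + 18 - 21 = 7*l^3 - 53*l^2 - 24*l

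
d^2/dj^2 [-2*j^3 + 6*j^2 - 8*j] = 12 - 12*j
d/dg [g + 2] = 1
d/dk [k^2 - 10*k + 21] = 2*k - 10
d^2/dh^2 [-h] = 0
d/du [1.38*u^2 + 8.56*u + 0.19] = 2.76*u + 8.56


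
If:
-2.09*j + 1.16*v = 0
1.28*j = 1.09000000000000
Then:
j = 0.85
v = 1.53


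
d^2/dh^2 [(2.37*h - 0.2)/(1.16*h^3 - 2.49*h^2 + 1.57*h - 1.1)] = (19.134432*h^5 - 44.302488*h^4 + 29.998866*h^3 + 26.66388*h^2 - 35.78862*h + 8.29562)/(1.560896*h^9 - 10.051632*h^8 + 27.914124*h^7 - 47.087457*h^6 + 56.843763*h^5 - 50.893053*h^4 + 33.882073*h^3 - 17.17287*h^2 + 5.6991*h - 1.331)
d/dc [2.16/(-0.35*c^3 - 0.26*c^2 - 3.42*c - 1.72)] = (2.268*c^2 + 1.1232*c + 7.3872)/(0.35*c^3 + 0.26*c^2 + 3.42*c + 1.72)^2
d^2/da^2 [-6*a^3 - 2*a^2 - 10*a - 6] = -36*a - 4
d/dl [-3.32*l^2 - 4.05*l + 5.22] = -6.64*l - 4.05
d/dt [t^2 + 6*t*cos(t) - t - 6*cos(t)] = -6*t*sin(t) + 2*t + 6*sqrt(2)*sin(t + pi/4) - 1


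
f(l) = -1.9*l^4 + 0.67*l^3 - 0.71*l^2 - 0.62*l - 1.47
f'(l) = -7.6*l^3 + 2.01*l^2 - 1.42*l - 0.62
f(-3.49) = -318.31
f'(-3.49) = 351.88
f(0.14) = -1.57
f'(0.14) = -0.80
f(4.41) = -679.18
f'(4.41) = -619.61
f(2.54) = -75.73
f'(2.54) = -115.80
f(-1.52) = -14.66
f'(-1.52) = 32.87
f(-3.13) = -209.39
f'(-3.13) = 256.57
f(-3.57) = -347.41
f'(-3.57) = 375.86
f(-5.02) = -1307.62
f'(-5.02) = 1018.61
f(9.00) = -12042.03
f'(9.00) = -5390.99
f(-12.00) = -40652.43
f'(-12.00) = 13438.66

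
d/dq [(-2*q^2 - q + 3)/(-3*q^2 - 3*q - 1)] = (3*q^2 + 22*q + 10)/(9*q^4 + 18*q^3 + 15*q^2 + 6*q + 1)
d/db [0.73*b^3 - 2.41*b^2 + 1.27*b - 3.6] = 2.19*b^2 - 4.82*b + 1.27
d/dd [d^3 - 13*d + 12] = 3*d^2 - 13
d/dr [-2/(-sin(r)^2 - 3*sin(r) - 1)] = -2*(2*sin(r) + 3)*cos(r)/(sin(r)^2 + 3*sin(r) + 1)^2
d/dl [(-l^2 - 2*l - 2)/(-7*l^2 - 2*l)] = 4*(-3*l^2 - 7*l - 1)/(l^2*(49*l^2 + 28*l + 4))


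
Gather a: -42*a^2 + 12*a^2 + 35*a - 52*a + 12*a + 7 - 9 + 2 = -30*a^2 - 5*a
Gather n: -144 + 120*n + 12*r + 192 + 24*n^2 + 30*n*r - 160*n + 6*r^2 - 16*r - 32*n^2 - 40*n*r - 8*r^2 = -8*n^2 + n*(-10*r - 40) - 2*r^2 - 4*r + 48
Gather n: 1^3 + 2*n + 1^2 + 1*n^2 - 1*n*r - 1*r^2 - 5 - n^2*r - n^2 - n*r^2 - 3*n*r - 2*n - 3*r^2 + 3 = -n^2*r + n*(-r^2 - 4*r) - 4*r^2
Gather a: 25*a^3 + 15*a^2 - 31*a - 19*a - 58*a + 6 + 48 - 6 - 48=25*a^3 + 15*a^2 - 108*a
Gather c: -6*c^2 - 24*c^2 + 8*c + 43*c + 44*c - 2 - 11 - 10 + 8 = -30*c^2 + 95*c - 15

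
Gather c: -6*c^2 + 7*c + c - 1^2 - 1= -6*c^2 + 8*c - 2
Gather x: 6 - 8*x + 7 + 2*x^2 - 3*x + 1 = 2*x^2 - 11*x + 14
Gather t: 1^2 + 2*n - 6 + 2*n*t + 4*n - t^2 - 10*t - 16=6*n - t^2 + t*(2*n - 10) - 21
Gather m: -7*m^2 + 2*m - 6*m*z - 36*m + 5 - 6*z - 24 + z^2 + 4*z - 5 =-7*m^2 + m*(-6*z - 34) + z^2 - 2*z - 24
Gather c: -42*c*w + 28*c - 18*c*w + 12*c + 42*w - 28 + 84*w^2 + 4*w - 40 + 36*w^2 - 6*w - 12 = c*(40 - 60*w) + 120*w^2 + 40*w - 80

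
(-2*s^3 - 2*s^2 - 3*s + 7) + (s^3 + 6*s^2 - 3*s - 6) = -s^3 + 4*s^2 - 6*s + 1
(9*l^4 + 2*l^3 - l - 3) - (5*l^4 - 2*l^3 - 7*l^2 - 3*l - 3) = 4*l^4 + 4*l^3 + 7*l^2 + 2*l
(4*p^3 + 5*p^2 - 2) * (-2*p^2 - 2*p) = -8*p^5 - 18*p^4 - 10*p^3 + 4*p^2 + 4*p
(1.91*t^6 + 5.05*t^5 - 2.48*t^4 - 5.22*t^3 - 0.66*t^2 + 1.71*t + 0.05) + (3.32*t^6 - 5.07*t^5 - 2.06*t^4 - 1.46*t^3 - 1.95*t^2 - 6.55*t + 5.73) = 5.23*t^6 - 0.0200000000000005*t^5 - 4.54*t^4 - 6.68*t^3 - 2.61*t^2 - 4.84*t + 5.78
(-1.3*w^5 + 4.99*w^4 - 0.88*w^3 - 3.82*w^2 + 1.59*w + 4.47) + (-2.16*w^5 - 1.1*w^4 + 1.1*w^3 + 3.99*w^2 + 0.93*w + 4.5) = -3.46*w^5 + 3.89*w^4 + 0.22*w^3 + 0.17*w^2 + 2.52*w + 8.97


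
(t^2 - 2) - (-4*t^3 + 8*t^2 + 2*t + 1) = 4*t^3 - 7*t^2 - 2*t - 3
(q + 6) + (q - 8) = 2*q - 2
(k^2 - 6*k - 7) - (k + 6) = k^2 - 7*k - 13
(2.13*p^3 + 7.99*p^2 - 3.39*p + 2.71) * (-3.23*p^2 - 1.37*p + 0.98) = -6.8799*p^5 - 28.7258*p^4 + 2.0908*p^3 + 3.7212*p^2 - 7.0349*p + 2.6558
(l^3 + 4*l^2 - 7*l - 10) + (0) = l^3 + 4*l^2 - 7*l - 10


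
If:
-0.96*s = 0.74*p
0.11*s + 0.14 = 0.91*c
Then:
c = 0.120879120879121*s + 0.153846153846154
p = -1.2972972972973*s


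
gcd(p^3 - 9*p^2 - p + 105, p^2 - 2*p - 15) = p^2 - 2*p - 15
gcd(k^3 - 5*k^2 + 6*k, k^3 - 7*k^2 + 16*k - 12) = k^2 - 5*k + 6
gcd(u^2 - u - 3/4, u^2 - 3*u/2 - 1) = u + 1/2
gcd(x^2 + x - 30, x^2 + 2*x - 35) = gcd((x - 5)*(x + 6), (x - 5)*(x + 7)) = x - 5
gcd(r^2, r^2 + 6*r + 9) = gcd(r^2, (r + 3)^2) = 1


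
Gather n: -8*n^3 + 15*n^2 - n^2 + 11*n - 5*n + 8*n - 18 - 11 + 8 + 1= -8*n^3 + 14*n^2 + 14*n - 20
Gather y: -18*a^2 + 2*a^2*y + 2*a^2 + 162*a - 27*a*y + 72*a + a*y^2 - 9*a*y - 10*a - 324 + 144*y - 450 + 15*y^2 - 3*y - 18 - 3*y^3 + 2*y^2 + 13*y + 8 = -16*a^2 + 224*a - 3*y^3 + y^2*(a + 17) + y*(2*a^2 - 36*a + 154) - 784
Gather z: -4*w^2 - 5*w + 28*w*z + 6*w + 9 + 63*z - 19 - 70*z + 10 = -4*w^2 + w + z*(28*w - 7)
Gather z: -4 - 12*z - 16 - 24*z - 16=-36*z - 36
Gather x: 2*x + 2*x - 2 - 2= 4*x - 4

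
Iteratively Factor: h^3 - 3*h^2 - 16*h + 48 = (h - 4)*(h^2 + h - 12) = (h - 4)*(h - 3)*(h + 4)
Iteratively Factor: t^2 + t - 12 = (t - 3)*(t + 4)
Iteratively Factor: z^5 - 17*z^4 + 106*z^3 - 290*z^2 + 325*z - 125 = (z - 1)*(z^4 - 16*z^3 + 90*z^2 - 200*z + 125) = (z - 5)*(z - 1)*(z^3 - 11*z^2 + 35*z - 25) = (z - 5)*(z - 1)^2*(z^2 - 10*z + 25) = (z - 5)^2*(z - 1)^2*(z - 5)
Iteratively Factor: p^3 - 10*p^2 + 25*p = (p - 5)*(p^2 - 5*p) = p*(p - 5)*(p - 5)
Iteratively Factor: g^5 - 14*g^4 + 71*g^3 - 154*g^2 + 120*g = (g - 2)*(g^4 - 12*g^3 + 47*g^2 - 60*g) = (g - 4)*(g - 2)*(g^3 - 8*g^2 + 15*g) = (g - 5)*(g - 4)*(g - 2)*(g^2 - 3*g) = g*(g - 5)*(g - 4)*(g - 2)*(g - 3)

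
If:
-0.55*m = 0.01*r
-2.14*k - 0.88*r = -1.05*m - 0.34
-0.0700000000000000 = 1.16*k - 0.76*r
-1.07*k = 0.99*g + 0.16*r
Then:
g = -0.11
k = 0.07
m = -0.00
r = 0.20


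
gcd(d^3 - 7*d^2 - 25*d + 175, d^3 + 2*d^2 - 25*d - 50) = d^2 - 25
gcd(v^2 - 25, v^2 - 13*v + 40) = v - 5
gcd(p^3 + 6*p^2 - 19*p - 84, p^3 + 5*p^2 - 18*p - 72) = p^2 - p - 12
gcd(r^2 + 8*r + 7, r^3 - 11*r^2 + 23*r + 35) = r + 1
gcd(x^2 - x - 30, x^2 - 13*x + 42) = x - 6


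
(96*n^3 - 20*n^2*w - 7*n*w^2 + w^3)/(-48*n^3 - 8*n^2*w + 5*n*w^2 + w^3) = (-8*n + w)/(4*n + w)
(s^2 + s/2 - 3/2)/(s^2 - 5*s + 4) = (s + 3/2)/(s - 4)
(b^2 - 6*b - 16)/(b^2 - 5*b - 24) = (b + 2)/(b + 3)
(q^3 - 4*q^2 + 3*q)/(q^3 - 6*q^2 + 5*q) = (q - 3)/(q - 5)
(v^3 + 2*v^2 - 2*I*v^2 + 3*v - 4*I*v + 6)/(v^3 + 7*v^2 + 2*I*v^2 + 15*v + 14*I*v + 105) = (v^2 + v*(2 + I) + 2*I)/(v^2 + v*(7 + 5*I) + 35*I)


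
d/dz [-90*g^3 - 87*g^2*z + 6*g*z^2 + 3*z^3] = -87*g^2 + 12*g*z + 9*z^2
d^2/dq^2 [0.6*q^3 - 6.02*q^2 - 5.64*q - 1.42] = 3.6*q - 12.04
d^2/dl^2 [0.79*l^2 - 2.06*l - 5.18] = 1.58000000000000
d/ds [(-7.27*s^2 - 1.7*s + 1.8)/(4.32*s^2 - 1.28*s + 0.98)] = (16.6496*s^2 - 29.8012*s + 0.638)/(18.6624*s^4 - 11.0592*s^3 + 10.1056*s^2 - 2.5088*s + 0.9604)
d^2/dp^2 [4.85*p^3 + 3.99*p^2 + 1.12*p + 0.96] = 29.1*p + 7.98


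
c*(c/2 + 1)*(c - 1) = c^3/2 + c^2/2 - c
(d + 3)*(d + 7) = d^2 + 10*d + 21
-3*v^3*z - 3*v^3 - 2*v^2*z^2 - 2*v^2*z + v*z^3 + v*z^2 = (-3*v + z)*(v + z)*(v*z + v)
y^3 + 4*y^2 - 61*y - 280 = (y - 8)*(y + 5)*(y + 7)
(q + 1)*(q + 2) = q^2 + 3*q + 2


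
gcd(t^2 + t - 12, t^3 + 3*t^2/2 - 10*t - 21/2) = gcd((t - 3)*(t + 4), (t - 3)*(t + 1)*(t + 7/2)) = t - 3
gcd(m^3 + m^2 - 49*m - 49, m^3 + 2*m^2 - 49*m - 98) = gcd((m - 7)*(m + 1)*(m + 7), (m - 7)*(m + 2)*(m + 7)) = m^2 - 49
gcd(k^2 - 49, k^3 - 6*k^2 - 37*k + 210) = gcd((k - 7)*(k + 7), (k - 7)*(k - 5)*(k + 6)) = k - 7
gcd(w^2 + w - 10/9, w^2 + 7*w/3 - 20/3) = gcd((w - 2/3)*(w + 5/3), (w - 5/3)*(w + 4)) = 1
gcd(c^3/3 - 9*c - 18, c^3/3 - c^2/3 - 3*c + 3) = c + 3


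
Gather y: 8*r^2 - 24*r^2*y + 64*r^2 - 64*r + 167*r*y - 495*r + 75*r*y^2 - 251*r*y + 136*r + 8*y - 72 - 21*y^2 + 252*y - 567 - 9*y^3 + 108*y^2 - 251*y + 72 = 72*r^2 - 423*r - 9*y^3 + y^2*(75*r + 87) + y*(-24*r^2 - 84*r + 9) - 567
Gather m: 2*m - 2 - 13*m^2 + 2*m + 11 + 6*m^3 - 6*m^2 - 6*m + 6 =6*m^3 - 19*m^2 - 2*m + 15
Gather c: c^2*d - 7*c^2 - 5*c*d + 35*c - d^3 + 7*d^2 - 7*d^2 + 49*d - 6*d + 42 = c^2*(d - 7) + c*(35 - 5*d) - d^3 + 43*d + 42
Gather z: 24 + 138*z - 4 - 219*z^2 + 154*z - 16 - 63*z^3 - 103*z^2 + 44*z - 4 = -63*z^3 - 322*z^2 + 336*z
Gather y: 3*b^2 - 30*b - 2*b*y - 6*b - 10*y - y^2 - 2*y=3*b^2 - 36*b - y^2 + y*(-2*b - 12)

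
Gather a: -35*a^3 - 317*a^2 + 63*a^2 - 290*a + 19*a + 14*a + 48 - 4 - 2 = -35*a^3 - 254*a^2 - 257*a + 42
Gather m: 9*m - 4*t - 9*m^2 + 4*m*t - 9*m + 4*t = -9*m^2 + 4*m*t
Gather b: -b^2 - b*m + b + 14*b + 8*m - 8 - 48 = -b^2 + b*(15 - m) + 8*m - 56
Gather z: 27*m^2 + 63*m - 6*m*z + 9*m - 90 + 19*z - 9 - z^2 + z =27*m^2 + 72*m - z^2 + z*(20 - 6*m) - 99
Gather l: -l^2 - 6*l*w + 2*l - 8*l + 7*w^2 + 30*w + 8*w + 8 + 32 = -l^2 + l*(-6*w - 6) + 7*w^2 + 38*w + 40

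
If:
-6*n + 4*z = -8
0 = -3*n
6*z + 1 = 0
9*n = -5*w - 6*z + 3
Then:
No Solution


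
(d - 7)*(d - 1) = d^2 - 8*d + 7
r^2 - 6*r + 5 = (r - 5)*(r - 1)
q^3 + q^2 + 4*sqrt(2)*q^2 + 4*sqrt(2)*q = q*(q + 1)*(q + 4*sqrt(2))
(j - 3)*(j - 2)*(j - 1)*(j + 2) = j^4 - 4*j^3 - j^2 + 16*j - 12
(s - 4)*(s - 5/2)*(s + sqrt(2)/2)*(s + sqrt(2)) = s^4 - 13*s^3/2 + 3*sqrt(2)*s^3/2 - 39*sqrt(2)*s^2/4 + 11*s^2 - 13*s/2 + 15*sqrt(2)*s + 10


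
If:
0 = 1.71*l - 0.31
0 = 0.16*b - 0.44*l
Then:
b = 0.50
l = 0.18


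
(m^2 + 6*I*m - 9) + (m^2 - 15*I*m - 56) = 2*m^2 - 9*I*m - 65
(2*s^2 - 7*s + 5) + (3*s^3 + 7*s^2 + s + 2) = 3*s^3 + 9*s^2 - 6*s + 7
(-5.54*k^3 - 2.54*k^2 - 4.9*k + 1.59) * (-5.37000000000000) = 29.7498*k^3 + 13.6398*k^2 + 26.313*k - 8.5383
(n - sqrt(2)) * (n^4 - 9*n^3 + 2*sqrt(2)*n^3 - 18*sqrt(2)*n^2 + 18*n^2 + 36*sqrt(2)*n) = n^5 - 9*n^4 + sqrt(2)*n^4 - 9*sqrt(2)*n^3 + 14*n^3 + 18*sqrt(2)*n^2 + 36*n^2 - 72*n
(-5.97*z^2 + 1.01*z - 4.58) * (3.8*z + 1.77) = -22.686*z^3 - 6.7289*z^2 - 15.6163*z - 8.1066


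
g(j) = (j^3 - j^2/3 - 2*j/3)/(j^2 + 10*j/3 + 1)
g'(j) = (-2*j - 10/3)*(j^3 - j^2/3 - 2*j/3)/(j^2 + 10*j/3 + 1)^2 + (3*j^2 - 2*j/3 - 2/3)/(j^2 + 10*j/3 + 1) = (9*j^4 + 60*j^3 + 23*j^2 - 6*j - 6)/(9*j^4 + 60*j^3 + 118*j^2 + 60*j + 9)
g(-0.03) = 0.02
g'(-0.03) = -0.79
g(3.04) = 1.13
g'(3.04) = 0.71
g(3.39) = 1.38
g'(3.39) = 0.74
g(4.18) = 1.99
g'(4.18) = 0.79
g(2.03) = 0.47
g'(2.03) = 0.58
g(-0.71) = 0.06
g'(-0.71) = -1.39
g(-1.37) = 1.35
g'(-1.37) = -3.00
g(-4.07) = -17.56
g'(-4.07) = -8.18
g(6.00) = 3.51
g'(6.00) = 0.87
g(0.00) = 0.00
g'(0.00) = -0.67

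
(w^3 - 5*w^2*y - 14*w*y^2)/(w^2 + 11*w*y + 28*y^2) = w*(w^2 - 5*w*y - 14*y^2)/(w^2 + 11*w*y + 28*y^2)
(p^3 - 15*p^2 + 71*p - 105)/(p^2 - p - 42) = (p^2 - 8*p + 15)/(p + 6)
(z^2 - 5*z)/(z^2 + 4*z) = (z - 5)/(z + 4)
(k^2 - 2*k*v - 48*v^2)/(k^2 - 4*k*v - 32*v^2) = (k + 6*v)/(k + 4*v)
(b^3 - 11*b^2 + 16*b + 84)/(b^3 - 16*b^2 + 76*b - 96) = (b^2 - 5*b - 14)/(b^2 - 10*b + 16)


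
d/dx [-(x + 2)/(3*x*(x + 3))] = (x^2 + 4*x + 6)/(3*x^2*(x^2 + 6*x + 9))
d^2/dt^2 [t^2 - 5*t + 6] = 2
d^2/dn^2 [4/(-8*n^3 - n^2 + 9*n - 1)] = 8*((24*n + 1)*(8*n^3 + n^2 - 9*n + 1) - (24*n^2 + 2*n - 9)^2)/(8*n^3 + n^2 - 9*n + 1)^3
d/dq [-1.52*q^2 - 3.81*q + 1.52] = -3.04*q - 3.81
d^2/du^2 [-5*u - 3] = 0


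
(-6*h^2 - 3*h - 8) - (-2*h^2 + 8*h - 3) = -4*h^2 - 11*h - 5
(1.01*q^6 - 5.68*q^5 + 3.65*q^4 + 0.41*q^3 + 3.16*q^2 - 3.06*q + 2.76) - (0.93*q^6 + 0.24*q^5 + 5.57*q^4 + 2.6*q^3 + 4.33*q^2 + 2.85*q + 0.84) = 0.08*q^6 - 5.92*q^5 - 1.92*q^4 - 2.19*q^3 - 1.17*q^2 - 5.91*q + 1.92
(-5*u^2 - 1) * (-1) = 5*u^2 + 1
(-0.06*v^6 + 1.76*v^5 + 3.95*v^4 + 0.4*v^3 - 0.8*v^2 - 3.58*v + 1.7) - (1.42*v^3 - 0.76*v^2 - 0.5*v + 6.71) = -0.06*v^6 + 1.76*v^5 + 3.95*v^4 - 1.02*v^3 - 0.04*v^2 - 3.08*v - 5.01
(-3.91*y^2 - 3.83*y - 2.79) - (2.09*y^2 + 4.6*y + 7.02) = -6.0*y^2 - 8.43*y - 9.81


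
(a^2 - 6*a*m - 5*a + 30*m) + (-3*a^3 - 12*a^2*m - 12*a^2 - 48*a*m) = -3*a^3 - 12*a^2*m - 11*a^2 - 54*a*m - 5*a + 30*m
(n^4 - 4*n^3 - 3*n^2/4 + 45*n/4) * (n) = n^5 - 4*n^4 - 3*n^3/4 + 45*n^2/4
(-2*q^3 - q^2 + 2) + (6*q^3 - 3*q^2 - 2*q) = 4*q^3 - 4*q^2 - 2*q + 2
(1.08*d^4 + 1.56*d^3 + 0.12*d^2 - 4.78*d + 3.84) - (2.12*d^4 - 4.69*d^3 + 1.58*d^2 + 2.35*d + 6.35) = -1.04*d^4 + 6.25*d^3 - 1.46*d^2 - 7.13*d - 2.51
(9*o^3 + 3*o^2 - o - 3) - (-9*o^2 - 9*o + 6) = 9*o^3 + 12*o^2 + 8*o - 9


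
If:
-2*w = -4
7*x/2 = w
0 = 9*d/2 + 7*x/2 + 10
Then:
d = -8/3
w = 2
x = 4/7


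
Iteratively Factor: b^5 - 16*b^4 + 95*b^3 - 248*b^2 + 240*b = (b)*(b^4 - 16*b^3 + 95*b^2 - 248*b + 240) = b*(b - 5)*(b^3 - 11*b^2 + 40*b - 48) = b*(b - 5)*(b - 4)*(b^2 - 7*b + 12) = b*(b - 5)*(b - 4)^2*(b - 3)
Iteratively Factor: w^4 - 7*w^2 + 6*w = (w + 3)*(w^3 - 3*w^2 + 2*w) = w*(w + 3)*(w^2 - 3*w + 2) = w*(w - 1)*(w + 3)*(w - 2)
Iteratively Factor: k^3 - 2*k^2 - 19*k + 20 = (k - 1)*(k^2 - k - 20) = (k - 1)*(k + 4)*(k - 5)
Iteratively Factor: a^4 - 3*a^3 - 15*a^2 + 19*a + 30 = (a - 2)*(a^3 - a^2 - 17*a - 15) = (a - 5)*(a - 2)*(a^2 + 4*a + 3) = (a - 5)*(a - 2)*(a + 3)*(a + 1)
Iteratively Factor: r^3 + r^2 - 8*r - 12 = (r + 2)*(r^2 - r - 6) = (r + 2)^2*(r - 3)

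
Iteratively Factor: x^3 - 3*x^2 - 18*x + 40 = (x - 5)*(x^2 + 2*x - 8) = (x - 5)*(x + 4)*(x - 2)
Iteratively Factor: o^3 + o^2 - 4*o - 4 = (o + 2)*(o^2 - o - 2) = (o + 1)*(o + 2)*(o - 2)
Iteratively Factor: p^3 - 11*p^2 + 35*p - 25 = (p - 1)*(p^2 - 10*p + 25) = (p - 5)*(p - 1)*(p - 5)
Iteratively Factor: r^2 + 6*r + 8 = (r + 4)*(r + 2)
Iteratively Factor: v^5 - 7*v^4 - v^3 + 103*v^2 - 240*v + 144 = (v - 1)*(v^4 - 6*v^3 - 7*v^2 + 96*v - 144) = (v - 3)*(v - 1)*(v^3 - 3*v^2 - 16*v + 48) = (v - 4)*(v - 3)*(v - 1)*(v^2 + v - 12) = (v - 4)*(v - 3)*(v - 1)*(v + 4)*(v - 3)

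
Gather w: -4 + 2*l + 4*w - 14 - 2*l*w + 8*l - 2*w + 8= 10*l + w*(2 - 2*l) - 10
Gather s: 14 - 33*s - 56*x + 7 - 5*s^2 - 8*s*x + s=-5*s^2 + s*(-8*x - 32) - 56*x + 21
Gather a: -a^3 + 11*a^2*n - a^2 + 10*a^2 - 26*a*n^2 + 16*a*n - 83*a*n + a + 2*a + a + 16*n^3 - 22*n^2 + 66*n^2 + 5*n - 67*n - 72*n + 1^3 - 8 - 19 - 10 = -a^3 + a^2*(11*n + 9) + a*(-26*n^2 - 67*n + 4) + 16*n^3 + 44*n^2 - 134*n - 36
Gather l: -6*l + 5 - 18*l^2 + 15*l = -18*l^2 + 9*l + 5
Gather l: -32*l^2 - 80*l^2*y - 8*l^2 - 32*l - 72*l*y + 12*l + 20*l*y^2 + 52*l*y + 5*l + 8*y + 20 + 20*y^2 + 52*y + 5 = l^2*(-80*y - 40) + l*(20*y^2 - 20*y - 15) + 20*y^2 + 60*y + 25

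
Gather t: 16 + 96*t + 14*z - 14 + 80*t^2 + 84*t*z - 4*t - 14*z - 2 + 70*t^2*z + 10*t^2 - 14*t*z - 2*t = t^2*(70*z + 90) + t*(70*z + 90)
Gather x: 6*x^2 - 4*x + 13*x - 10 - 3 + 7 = 6*x^2 + 9*x - 6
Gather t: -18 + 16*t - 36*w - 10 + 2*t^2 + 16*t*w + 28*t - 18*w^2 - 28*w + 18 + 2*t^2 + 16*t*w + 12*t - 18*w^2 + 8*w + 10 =4*t^2 + t*(32*w + 56) - 36*w^2 - 56*w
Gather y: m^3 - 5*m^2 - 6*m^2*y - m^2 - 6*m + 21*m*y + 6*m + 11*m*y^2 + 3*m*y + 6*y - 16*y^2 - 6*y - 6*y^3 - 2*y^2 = m^3 - 6*m^2 - 6*y^3 + y^2*(11*m - 18) + y*(-6*m^2 + 24*m)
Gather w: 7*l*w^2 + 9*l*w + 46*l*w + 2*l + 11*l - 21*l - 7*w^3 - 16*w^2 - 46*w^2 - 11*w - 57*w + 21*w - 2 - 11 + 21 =-8*l - 7*w^3 + w^2*(7*l - 62) + w*(55*l - 47) + 8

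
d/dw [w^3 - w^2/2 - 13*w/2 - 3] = 3*w^2 - w - 13/2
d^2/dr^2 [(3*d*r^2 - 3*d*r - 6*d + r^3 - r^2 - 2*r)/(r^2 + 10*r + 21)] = 6*(-11*d*r^3 - 69*d*r^2 + 3*d*r + 493*d + 29*r^3 + 231*r^2 + 483*r - 7)/(r^6 + 30*r^5 + 363*r^4 + 2260*r^3 + 7623*r^2 + 13230*r + 9261)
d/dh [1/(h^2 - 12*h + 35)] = 2*(6 - h)/(h^2 - 12*h + 35)^2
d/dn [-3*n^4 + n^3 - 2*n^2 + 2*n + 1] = -12*n^3 + 3*n^2 - 4*n + 2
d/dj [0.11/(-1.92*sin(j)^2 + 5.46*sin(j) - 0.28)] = (0.4224*sin(j) - 0.6006)*cos(j)/(1.92*sin(j)^2 - 5.46*sin(j) + 0.28)^2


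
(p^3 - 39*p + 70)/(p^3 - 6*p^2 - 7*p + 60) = (p^2 + 5*p - 14)/(p^2 - p - 12)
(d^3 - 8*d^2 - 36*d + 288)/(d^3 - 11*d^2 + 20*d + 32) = (d^2 - 36)/(d^2 - 3*d - 4)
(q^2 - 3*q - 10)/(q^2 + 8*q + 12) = (q - 5)/(q + 6)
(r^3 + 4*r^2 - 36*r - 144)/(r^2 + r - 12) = (r^2 - 36)/(r - 3)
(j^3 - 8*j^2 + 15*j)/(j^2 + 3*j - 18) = j*(j - 5)/(j + 6)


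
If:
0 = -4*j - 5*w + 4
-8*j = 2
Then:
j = -1/4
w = 1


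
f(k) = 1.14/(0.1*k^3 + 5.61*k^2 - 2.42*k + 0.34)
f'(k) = 1.14*(-0.3*k^2 - 11.22*k + 2.42)/(0.1*k^3 + 5.61*k^2 - 2.42*k + 0.34)^2 = (-0.342*k^2 - 12.7908*k + 2.7588)/(0.1*k^3 + 5.61*k^2 - 2.42*k + 0.34)^2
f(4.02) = 0.01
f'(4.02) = -0.01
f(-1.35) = 0.08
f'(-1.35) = 0.11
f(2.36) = 0.04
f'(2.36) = -0.04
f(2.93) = 0.03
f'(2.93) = -0.02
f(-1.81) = 0.05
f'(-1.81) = 0.05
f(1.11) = 0.24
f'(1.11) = -0.54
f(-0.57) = 0.32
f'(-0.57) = 0.80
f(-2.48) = 0.03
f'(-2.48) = 0.02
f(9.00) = 0.00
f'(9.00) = -0.00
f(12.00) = 0.00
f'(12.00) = -0.00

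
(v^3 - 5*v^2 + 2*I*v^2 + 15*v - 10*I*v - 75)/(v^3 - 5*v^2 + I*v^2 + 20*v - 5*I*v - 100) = (v - 3*I)/(v - 4*I)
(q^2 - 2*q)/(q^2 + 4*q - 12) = q/(q + 6)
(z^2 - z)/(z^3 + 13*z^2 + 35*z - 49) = z/(z^2 + 14*z + 49)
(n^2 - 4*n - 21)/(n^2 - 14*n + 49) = (n + 3)/(n - 7)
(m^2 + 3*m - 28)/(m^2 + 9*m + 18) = (m^2 + 3*m - 28)/(m^2 + 9*m + 18)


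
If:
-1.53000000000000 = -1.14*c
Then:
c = 1.34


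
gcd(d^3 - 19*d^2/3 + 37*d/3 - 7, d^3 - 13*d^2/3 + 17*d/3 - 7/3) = d^2 - 10*d/3 + 7/3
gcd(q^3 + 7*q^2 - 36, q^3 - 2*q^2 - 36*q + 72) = q^2 + 4*q - 12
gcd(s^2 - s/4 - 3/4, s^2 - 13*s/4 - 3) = s + 3/4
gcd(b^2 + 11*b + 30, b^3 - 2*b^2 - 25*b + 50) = b + 5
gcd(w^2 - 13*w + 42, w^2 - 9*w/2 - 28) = 1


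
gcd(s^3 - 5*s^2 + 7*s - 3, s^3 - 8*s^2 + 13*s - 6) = s^2 - 2*s + 1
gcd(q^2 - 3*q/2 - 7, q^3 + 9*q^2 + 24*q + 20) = q + 2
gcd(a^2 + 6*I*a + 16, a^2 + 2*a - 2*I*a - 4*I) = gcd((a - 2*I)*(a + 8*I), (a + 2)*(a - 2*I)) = a - 2*I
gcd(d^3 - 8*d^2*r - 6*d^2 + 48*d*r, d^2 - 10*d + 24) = d - 6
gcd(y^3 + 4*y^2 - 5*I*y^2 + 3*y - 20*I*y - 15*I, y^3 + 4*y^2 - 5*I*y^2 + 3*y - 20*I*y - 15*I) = y^3 + y^2*(4 - 5*I) + y*(3 - 20*I) - 15*I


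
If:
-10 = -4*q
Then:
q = 5/2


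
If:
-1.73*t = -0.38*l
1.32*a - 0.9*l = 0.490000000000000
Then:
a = 3.10406698564593*t + 0.371212121212121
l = 4.55263157894737*t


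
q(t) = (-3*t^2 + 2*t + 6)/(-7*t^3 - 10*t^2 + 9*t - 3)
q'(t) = (2 - 6*t)/(-7*t^3 - 10*t^2 + 9*t - 3) + (-3*t^2 + 2*t + 6)*(21*t^2 + 20*t - 9)/(-7*t^3 - 10*t^2 + 9*t - 3)^2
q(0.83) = -0.87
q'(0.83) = 3.46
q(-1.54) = 0.28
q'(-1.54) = -0.94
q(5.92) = 0.05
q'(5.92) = -0.00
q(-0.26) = -0.90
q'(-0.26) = -2.55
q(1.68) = -0.02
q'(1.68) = 0.19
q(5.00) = 0.05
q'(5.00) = -0.01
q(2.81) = 0.06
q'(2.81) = 0.01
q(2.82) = 0.06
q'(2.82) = 0.01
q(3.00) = 0.06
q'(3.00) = 0.01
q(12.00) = 0.03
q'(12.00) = 0.00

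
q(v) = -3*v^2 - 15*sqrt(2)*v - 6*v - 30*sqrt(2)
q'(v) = -6*v - 15*sqrt(2) - 6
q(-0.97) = -18.85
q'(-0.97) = -21.39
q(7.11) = -387.57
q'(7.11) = -69.87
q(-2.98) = 12.03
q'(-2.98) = -9.33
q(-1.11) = -15.92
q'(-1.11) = -20.55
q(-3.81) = 17.71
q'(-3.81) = -4.35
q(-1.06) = -16.95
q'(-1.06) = -20.85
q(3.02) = -151.97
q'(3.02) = -45.33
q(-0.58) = -27.65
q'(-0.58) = -23.73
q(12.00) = -800.98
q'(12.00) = -99.21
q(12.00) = -800.98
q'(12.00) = -99.21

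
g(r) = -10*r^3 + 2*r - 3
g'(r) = 2 - 30*r^2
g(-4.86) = 1135.19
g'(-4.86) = -706.59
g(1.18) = -17.07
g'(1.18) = -39.77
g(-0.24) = -3.34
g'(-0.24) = 0.27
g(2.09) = -90.11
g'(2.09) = -129.04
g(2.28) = -116.96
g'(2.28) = -153.95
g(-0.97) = 4.19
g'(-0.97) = -26.23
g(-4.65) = 993.15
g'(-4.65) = -646.68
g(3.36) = -375.61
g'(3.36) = -336.69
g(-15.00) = 33717.00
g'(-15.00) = -6748.00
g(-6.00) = 2145.00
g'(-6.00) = -1078.00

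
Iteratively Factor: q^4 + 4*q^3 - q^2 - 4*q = (q)*(q^3 + 4*q^2 - q - 4) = q*(q + 4)*(q^2 - 1) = q*(q - 1)*(q + 4)*(q + 1)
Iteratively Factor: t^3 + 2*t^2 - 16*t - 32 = (t + 4)*(t^2 - 2*t - 8) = (t + 2)*(t + 4)*(t - 4)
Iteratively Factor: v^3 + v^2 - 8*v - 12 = (v - 3)*(v^2 + 4*v + 4) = (v - 3)*(v + 2)*(v + 2)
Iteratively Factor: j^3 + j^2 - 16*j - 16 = (j - 4)*(j^2 + 5*j + 4) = (j - 4)*(j + 1)*(j + 4)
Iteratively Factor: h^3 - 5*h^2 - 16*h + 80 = (h - 4)*(h^2 - h - 20) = (h - 5)*(h - 4)*(h + 4)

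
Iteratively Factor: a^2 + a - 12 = (a - 3)*(a + 4)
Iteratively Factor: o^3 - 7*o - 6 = (o + 2)*(o^2 - 2*o - 3) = (o - 3)*(o + 2)*(o + 1)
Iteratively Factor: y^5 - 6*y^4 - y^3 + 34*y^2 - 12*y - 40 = (y - 2)*(y^4 - 4*y^3 - 9*y^2 + 16*y + 20) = (y - 2)*(y + 2)*(y^3 - 6*y^2 + 3*y + 10) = (y - 2)*(y + 1)*(y + 2)*(y^2 - 7*y + 10) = (y - 5)*(y - 2)*(y + 1)*(y + 2)*(y - 2)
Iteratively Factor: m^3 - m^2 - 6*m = (m + 2)*(m^2 - 3*m) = m*(m + 2)*(m - 3)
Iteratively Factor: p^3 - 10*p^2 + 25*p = (p - 5)*(p^2 - 5*p) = p*(p - 5)*(p - 5)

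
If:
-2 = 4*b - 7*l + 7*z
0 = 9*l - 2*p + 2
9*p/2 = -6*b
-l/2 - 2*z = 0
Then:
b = -213/356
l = -4/89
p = 71/89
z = 1/89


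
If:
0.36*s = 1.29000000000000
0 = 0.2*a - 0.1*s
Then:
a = 1.79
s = 3.58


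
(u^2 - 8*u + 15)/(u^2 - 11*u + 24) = (u - 5)/(u - 8)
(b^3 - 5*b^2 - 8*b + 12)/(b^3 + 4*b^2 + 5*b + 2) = (b^2 - 7*b + 6)/(b^2 + 2*b + 1)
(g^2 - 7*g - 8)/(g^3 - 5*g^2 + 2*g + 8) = (g - 8)/(g^2 - 6*g + 8)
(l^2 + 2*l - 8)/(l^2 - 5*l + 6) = (l + 4)/(l - 3)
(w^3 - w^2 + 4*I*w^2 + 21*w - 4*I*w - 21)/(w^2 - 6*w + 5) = (w^2 + 4*I*w + 21)/(w - 5)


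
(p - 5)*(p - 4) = p^2 - 9*p + 20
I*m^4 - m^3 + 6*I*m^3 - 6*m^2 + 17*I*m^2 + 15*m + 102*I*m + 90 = (m + 6)*(m - 3*I)*(m + 5*I)*(I*m + 1)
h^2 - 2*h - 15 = (h - 5)*(h + 3)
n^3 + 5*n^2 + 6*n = n*(n + 2)*(n + 3)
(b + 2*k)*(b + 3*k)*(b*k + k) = b^3*k + 5*b^2*k^2 + b^2*k + 6*b*k^3 + 5*b*k^2 + 6*k^3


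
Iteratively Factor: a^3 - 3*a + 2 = (a - 1)*(a^2 + a - 2) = (a - 1)*(a + 2)*(a - 1)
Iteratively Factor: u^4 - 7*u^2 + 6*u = (u + 3)*(u^3 - 3*u^2 + 2*u) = (u - 1)*(u + 3)*(u^2 - 2*u) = (u - 2)*(u - 1)*(u + 3)*(u)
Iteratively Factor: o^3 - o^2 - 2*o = (o)*(o^2 - o - 2) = o*(o - 2)*(o + 1)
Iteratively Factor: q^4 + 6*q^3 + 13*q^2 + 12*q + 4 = (q + 2)*(q^3 + 4*q^2 + 5*q + 2) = (q + 1)*(q + 2)*(q^2 + 3*q + 2) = (q + 1)*(q + 2)^2*(q + 1)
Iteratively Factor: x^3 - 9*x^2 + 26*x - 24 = (x - 3)*(x^2 - 6*x + 8) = (x - 4)*(x - 3)*(x - 2)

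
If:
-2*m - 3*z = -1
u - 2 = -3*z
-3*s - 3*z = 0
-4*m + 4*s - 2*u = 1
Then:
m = -13/16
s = -7/8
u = -5/8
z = 7/8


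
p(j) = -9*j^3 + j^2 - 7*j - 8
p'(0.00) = -7.00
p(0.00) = -8.00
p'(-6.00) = -991.00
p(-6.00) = 2014.00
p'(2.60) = -184.32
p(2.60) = -177.62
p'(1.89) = -99.67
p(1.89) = -78.42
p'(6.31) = -1069.41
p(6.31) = -2273.51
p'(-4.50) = -562.75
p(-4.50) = 863.88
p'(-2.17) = -138.48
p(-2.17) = 103.86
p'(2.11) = -122.99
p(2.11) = -102.86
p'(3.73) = -375.19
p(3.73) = -487.25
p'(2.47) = -166.78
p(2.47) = -154.81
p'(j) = -27*j^2 + 2*j - 7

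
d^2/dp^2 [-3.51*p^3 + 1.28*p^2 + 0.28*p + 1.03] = 2.56 - 21.06*p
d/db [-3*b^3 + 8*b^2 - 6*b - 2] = -9*b^2 + 16*b - 6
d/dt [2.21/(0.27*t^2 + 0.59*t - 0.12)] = (-1.1934*t - 1.3039)/(0.27*t^2 + 0.59*t - 0.12)^2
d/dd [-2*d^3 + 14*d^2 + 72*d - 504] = -6*d^2 + 28*d + 72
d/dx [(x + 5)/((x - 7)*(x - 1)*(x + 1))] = 2*(-x^3 - 4*x^2 + 35*x + 6)/(x^6 - 14*x^5 + 47*x^4 + 28*x^3 - 97*x^2 - 14*x + 49)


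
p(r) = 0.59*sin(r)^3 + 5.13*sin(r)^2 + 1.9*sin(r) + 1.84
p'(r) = 1.77*sin(r)^2*cos(r) + 10.26*sin(r)*cos(r) + 1.9*cos(r)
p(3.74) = 2.29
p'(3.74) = 2.74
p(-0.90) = 3.22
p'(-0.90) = -3.14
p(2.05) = 7.98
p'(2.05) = -5.72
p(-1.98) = 3.96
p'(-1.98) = 2.40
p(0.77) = 5.85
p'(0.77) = 7.11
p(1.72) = 9.31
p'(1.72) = -2.05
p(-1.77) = 4.35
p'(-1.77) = 1.28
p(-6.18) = 2.09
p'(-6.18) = 2.96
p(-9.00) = 1.89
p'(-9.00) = 1.85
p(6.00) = 1.70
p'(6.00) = -0.80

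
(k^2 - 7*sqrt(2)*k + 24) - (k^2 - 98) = -7*sqrt(2)*k + 122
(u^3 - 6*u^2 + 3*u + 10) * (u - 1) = u^4 - 7*u^3 + 9*u^2 + 7*u - 10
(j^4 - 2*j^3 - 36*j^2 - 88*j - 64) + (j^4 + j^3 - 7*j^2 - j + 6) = 2*j^4 - j^3 - 43*j^2 - 89*j - 58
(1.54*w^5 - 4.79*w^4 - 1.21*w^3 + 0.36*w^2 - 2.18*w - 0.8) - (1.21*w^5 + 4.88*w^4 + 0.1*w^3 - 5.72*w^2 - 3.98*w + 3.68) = 0.33*w^5 - 9.67*w^4 - 1.31*w^3 + 6.08*w^2 + 1.8*w - 4.48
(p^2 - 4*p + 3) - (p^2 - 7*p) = 3*p + 3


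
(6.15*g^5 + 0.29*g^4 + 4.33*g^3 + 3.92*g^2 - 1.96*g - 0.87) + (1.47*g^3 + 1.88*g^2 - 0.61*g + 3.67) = 6.15*g^5 + 0.29*g^4 + 5.8*g^3 + 5.8*g^2 - 2.57*g + 2.8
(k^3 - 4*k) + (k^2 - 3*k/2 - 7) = k^3 + k^2 - 11*k/2 - 7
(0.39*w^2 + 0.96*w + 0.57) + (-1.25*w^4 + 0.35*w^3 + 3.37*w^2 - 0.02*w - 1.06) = -1.25*w^4 + 0.35*w^3 + 3.76*w^2 + 0.94*w - 0.49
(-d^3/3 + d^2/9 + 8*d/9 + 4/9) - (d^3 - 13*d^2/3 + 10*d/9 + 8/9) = -4*d^3/3 + 40*d^2/9 - 2*d/9 - 4/9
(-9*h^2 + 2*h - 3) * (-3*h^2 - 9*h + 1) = 27*h^4 + 75*h^3 - 18*h^2 + 29*h - 3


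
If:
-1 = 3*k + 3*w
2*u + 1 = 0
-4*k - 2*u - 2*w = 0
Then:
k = 5/6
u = -1/2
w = -7/6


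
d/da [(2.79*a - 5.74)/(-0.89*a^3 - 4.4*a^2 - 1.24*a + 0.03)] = (4.9662*a^3 - 3.0498*a^2 - 50.512*a - 7.0339)/(0.7921*a^6 + 7.832*a^5 + 21.5672*a^4 + 10.8586*a^3 + 1.2736*a^2 - 0.0744*a + 0.0009)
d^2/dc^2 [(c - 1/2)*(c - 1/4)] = 2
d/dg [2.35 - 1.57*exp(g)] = -1.57*exp(g)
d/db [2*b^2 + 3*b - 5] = 4*b + 3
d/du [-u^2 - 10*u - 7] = -2*u - 10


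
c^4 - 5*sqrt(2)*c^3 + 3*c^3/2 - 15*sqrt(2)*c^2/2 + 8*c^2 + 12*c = c*(c + 3/2)*(c - 4*sqrt(2))*(c - sqrt(2))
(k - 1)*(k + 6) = k^2 + 5*k - 6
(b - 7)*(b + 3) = b^2 - 4*b - 21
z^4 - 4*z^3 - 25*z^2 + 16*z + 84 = (z - 7)*(z - 2)*(z + 2)*(z + 3)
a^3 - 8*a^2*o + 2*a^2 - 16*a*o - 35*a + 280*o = (a - 5)*(a + 7)*(a - 8*o)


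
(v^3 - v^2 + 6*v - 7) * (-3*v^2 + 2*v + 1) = -3*v^5 + 5*v^4 - 19*v^3 + 32*v^2 - 8*v - 7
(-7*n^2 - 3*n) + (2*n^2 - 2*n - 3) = -5*n^2 - 5*n - 3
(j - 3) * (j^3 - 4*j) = j^4 - 3*j^3 - 4*j^2 + 12*j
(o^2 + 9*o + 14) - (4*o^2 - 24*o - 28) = -3*o^2 + 33*o + 42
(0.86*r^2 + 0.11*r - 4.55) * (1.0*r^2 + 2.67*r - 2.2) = 0.86*r^4 + 2.4062*r^3 - 6.1483*r^2 - 12.3905*r + 10.01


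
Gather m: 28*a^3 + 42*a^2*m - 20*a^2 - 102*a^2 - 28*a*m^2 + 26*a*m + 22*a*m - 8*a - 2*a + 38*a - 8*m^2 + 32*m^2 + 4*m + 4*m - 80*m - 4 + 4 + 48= 28*a^3 - 122*a^2 + 28*a + m^2*(24 - 28*a) + m*(42*a^2 + 48*a - 72) + 48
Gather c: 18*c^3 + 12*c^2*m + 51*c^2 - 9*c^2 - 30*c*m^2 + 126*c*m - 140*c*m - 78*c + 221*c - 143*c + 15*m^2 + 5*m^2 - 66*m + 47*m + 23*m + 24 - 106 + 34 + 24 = 18*c^3 + c^2*(12*m + 42) + c*(-30*m^2 - 14*m) + 20*m^2 + 4*m - 24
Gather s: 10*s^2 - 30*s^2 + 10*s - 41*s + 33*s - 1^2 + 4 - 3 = -20*s^2 + 2*s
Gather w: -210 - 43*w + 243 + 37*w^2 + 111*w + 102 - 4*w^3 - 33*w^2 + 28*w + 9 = -4*w^3 + 4*w^2 + 96*w + 144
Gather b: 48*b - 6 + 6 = 48*b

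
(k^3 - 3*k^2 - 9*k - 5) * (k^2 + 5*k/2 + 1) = k^5 - k^4/2 - 31*k^3/2 - 61*k^2/2 - 43*k/2 - 5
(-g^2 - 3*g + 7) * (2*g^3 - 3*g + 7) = -2*g^5 - 6*g^4 + 17*g^3 + 2*g^2 - 42*g + 49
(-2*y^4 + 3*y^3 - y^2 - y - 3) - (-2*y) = -2*y^4 + 3*y^3 - y^2 + y - 3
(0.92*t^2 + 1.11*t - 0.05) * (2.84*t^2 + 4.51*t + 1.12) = 2.6128*t^4 + 7.3016*t^3 + 5.8945*t^2 + 1.0177*t - 0.056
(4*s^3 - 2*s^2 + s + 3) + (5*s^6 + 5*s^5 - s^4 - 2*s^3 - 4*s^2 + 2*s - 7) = 5*s^6 + 5*s^5 - s^4 + 2*s^3 - 6*s^2 + 3*s - 4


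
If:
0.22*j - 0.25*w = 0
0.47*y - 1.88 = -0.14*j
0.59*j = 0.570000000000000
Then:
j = 0.97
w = 0.85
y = 3.71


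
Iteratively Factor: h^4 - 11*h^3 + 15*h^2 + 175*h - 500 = (h + 4)*(h^3 - 15*h^2 + 75*h - 125) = (h - 5)*(h + 4)*(h^2 - 10*h + 25) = (h - 5)^2*(h + 4)*(h - 5)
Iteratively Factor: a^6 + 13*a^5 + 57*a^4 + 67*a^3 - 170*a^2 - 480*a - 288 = (a + 4)*(a^5 + 9*a^4 + 21*a^3 - 17*a^2 - 102*a - 72) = (a + 1)*(a + 4)*(a^4 + 8*a^3 + 13*a^2 - 30*a - 72) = (a + 1)*(a + 3)*(a + 4)*(a^3 + 5*a^2 - 2*a - 24) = (a + 1)*(a + 3)*(a + 4)^2*(a^2 + a - 6) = (a - 2)*(a + 1)*(a + 3)*(a + 4)^2*(a + 3)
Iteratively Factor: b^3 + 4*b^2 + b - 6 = (b - 1)*(b^2 + 5*b + 6) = (b - 1)*(b + 3)*(b + 2)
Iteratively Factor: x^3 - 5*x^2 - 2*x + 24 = (x - 3)*(x^2 - 2*x - 8) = (x - 4)*(x - 3)*(x + 2)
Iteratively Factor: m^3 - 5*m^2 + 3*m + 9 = (m - 3)*(m^2 - 2*m - 3) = (m - 3)^2*(m + 1)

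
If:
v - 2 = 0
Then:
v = 2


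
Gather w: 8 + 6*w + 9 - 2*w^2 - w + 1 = -2*w^2 + 5*w + 18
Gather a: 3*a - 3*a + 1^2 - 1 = 0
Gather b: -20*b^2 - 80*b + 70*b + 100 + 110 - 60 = -20*b^2 - 10*b + 150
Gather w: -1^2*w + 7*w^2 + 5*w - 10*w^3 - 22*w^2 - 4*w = -10*w^3 - 15*w^2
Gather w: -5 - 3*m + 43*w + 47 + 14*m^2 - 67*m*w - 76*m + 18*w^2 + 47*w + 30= 14*m^2 - 79*m + 18*w^2 + w*(90 - 67*m) + 72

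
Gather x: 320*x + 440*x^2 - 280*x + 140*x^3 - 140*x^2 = 140*x^3 + 300*x^2 + 40*x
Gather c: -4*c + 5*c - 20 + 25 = c + 5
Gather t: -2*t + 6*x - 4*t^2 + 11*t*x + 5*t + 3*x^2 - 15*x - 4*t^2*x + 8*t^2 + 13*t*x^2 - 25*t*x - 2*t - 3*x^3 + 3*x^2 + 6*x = t^2*(4 - 4*x) + t*(13*x^2 - 14*x + 1) - 3*x^3 + 6*x^2 - 3*x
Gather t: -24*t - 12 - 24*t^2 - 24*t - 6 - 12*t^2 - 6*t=-36*t^2 - 54*t - 18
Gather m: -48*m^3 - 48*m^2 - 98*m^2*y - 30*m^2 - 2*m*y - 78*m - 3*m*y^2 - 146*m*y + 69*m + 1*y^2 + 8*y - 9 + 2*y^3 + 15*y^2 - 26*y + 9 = -48*m^3 + m^2*(-98*y - 78) + m*(-3*y^2 - 148*y - 9) + 2*y^3 + 16*y^2 - 18*y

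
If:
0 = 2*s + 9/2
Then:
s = -9/4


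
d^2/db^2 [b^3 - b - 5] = 6*b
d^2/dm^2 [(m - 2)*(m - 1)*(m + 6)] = 6*m + 6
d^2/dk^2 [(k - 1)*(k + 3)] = 2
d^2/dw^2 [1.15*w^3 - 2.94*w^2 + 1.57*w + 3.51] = 6.9*w - 5.88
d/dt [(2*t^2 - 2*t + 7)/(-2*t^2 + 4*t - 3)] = 2*(2*t^2 + 8*t - 11)/(4*t^4 - 16*t^3 + 28*t^2 - 24*t + 9)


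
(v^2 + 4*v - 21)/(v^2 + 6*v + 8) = (v^2 + 4*v - 21)/(v^2 + 6*v + 8)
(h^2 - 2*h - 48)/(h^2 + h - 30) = (h - 8)/(h - 5)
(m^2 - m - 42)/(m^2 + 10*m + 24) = (m - 7)/(m + 4)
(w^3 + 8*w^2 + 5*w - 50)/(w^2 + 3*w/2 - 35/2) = 2*(w^2 + 3*w - 10)/(2*w - 7)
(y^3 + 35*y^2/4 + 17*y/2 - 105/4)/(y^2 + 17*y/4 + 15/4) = (4*y^2 + 23*y - 35)/(4*y + 5)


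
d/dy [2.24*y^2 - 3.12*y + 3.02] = 4.48*y - 3.12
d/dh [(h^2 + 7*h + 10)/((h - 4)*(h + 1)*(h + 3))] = (-h^4 - 14*h^3 - 43*h^2 - 24*h + 46)/(h^6 - 26*h^4 - 24*h^3 + 169*h^2 + 312*h + 144)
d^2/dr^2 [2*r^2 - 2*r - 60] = 4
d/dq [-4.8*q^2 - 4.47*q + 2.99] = -9.6*q - 4.47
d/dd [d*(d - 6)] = 2*d - 6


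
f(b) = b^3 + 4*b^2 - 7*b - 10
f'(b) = 3*b^2 + 8*b - 7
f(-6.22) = -52.35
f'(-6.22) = 59.31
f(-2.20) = 14.11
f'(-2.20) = -10.08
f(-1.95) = 11.45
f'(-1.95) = -11.19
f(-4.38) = 13.37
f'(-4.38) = 15.51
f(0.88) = -12.38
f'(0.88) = 2.36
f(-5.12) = -3.52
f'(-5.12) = 30.68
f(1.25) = -10.55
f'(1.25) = 7.69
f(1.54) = -7.64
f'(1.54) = 12.43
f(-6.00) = -40.00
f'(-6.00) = 53.00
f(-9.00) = -352.00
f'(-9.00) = 164.00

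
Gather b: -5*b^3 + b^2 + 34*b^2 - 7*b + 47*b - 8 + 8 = -5*b^3 + 35*b^2 + 40*b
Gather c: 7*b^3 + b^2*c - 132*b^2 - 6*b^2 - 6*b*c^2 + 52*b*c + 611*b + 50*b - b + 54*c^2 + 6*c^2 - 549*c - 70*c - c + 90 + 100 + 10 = 7*b^3 - 138*b^2 + 660*b + c^2*(60 - 6*b) + c*(b^2 + 52*b - 620) + 200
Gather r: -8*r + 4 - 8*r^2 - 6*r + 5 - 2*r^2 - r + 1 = -10*r^2 - 15*r + 10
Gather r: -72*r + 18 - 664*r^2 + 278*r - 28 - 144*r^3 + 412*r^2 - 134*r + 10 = -144*r^3 - 252*r^2 + 72*r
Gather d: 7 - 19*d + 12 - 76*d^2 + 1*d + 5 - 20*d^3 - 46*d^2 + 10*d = -20*d^3 - 122*d^2 - 8*d + 24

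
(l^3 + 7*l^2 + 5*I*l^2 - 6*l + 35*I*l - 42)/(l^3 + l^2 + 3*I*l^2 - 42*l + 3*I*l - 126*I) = (l + 2*I)/(l - 6)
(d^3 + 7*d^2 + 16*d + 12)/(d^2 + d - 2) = (d^2 + 5*d + 6)/(d - 1)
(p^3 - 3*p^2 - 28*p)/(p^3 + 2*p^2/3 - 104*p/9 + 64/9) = 9*p*(p - 7)/(9*p^2 - 30*p + 16)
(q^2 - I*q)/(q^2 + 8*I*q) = (q - I)/(q + 8*I)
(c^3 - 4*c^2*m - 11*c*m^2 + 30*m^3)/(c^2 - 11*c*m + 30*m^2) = (c^2 + c*m - 6*m^2)/(c - 6*m)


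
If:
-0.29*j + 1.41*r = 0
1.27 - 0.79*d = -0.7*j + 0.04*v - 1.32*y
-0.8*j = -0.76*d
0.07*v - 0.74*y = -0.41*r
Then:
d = 11.324287340299*y + 16.0307188623023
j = 10.7580729732841*y + 15.2291829191871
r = 2.21265330656197*y + 3.13224329543565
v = -2.38839793843439*y - 18.3459964446945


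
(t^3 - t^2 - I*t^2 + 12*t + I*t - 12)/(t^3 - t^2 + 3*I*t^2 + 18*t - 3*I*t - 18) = (t^2 - I*t + 12)/(t^2 + 3*I*t + 18)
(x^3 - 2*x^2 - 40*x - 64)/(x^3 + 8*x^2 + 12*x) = (x^2 - 4*x - 32)/(x*(x + 6))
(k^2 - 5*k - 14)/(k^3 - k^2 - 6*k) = (k - 7)/(k*(k - 3))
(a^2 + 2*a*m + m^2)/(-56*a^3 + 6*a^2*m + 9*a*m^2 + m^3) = (a^2 + 2*a*m + m^2)/(-56*a^3 + 6*a^2*m + 9*a*m^2 + m^3)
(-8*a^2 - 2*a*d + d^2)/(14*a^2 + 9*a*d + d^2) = (-4*a + d)/(7*a + d)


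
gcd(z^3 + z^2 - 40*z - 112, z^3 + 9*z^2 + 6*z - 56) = z + 4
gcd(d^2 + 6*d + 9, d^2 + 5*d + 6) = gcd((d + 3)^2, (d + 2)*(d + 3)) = d + 3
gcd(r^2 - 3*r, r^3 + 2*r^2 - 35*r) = r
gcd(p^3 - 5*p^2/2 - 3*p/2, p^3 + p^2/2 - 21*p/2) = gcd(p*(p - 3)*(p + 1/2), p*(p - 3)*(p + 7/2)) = p^2 - 3*p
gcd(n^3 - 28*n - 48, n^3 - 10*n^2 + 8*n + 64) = n + 2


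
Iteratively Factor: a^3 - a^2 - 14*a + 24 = (a - 3)*(a^2 + 2*a - 8) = (a - 3)*(a + 4)*(a - 2)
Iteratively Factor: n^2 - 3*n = (n - 3)*(n)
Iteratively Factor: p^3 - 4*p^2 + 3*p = (p - 1)*(p^2 - 3*p) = p*(p - 1)*(p - 3)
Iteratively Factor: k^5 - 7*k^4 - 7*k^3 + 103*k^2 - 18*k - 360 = (k + 3)*(k^4 - 10*k^3 + 23*k^2 + 34*k - 120) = (k - 4)*(k + 3)*(k^3 - 6*k^2 - k + 30) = (k - 5)*(k - 4)*(k + 3)*(k^2 - k - 6) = (k - 5)*(k - 4)*(k - 3)*(k + 3)*(k + 2)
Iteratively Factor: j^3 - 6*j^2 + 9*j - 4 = (j - 1)*(j^2 - 5*j + 4) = (j - 1)^2*(j - 4)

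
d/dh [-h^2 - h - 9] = -2*h - 1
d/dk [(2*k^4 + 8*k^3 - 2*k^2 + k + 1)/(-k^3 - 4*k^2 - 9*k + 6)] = (-2*k^6 - 16*k^5 - 88*k^4 - 94*k^3 + 169*k^2 - 16*k + 15)/(k^6 + 8*k^5 + 34*k^4 + 60*k^3 + 33*k^2 - 108*k + 36)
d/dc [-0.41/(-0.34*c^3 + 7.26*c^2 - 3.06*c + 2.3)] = (-0.4182*c^2 + 5.9532*c - 1.2546)/(0.34*c^3 - 7.26*c^2 + 3.06*c - 2.3)^2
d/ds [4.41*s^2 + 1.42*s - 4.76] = 8.82*s + 1.42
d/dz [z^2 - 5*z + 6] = 2*z - 5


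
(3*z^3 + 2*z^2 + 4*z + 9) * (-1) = -3*z^3 - 2*z^2 - 4*z - 9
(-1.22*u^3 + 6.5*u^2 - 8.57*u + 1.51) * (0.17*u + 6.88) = -0.2074*u^4 - 7.2886*u^3 + 43.2631*u^2 - 58.7049*u + 10.3888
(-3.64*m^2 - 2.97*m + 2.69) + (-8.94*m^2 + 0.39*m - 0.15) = -12.58*m^2 - 2.58*m + 2.54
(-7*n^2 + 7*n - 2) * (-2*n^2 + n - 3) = 14*n^4 - 21*n^3 + 32*n^2 - 23*n + 6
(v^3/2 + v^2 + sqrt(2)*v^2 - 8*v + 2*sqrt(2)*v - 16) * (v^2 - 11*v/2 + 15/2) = v^5/2 - 7*v^4/4 + sqrt(2)*v^4 - 39*v^3/4 - 7*sqrt(2)*v^3/2 - 7*sqrt(2)*v^2/2 + 71*v^2/2 + 15*sqrt(2)*v + 28*v - 120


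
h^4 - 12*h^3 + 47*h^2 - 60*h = h*(h - 5)*(h - 4)*(h - 3)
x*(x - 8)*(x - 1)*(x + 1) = x^4 - 8*x^3 - x^2 + 8*x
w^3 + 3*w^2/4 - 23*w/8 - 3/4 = (w - 3/2)*(w + 1/4)*(w + 2)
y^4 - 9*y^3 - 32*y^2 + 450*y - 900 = (y - 6)*(y - 3)*(y - 5*sqrt(2))*(y + 5*sqrt(2))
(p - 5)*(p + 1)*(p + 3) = p^3 - p^2 - 17*p - 15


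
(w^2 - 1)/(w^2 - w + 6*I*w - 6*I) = (w + 1)/(w + 6*I)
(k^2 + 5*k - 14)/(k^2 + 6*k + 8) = (k^2 + 5*k - 14)/(k^2 + 6*k + 8)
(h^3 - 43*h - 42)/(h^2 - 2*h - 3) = (h^2 - h - 42)/(h - 3)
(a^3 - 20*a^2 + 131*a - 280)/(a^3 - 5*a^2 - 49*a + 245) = (a - 8)/(a + 7)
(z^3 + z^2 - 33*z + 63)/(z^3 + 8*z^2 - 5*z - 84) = (z - 3)/(z + 4)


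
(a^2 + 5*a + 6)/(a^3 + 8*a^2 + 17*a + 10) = (a + 3)/(a^2 + 6*a + 5)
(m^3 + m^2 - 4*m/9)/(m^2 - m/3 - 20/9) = m*(3*m - 1)/(3*m - 5)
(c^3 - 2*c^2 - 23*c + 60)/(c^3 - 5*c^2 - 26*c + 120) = (c - 3)/(c - 6)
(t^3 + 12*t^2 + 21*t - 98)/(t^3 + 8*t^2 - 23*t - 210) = (t^2 + 5*t - 14)/(t^2 + t - 30)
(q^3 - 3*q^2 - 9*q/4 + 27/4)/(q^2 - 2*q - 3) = (q^2 - 9/4)/(q + 1)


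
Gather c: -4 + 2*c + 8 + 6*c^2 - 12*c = 6*c^2 - 10*c + 4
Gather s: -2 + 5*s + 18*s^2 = 18*s^2 + 5*s - 2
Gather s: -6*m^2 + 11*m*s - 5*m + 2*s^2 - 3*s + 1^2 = -6*m^2 - 5*m + 2*s^2 + s*(11*m - 3) + 1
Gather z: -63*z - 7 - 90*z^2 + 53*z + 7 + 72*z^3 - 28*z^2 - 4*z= 72*z^3 - 118*z^2 - 14*z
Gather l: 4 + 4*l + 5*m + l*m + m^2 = l*(m + 4) + m^2 + 5*m + 4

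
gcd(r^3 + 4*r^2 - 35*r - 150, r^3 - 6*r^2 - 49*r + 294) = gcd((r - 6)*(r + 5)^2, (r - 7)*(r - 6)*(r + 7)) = r - 6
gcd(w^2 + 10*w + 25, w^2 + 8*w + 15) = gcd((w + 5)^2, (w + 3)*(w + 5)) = w + 5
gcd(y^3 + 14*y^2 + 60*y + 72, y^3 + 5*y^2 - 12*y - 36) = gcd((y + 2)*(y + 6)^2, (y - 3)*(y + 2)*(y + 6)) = y^2 + 8*y + 12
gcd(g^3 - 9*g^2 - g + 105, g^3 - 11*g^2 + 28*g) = g - 7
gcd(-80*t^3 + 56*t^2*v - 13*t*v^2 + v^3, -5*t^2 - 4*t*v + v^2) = 5*t - v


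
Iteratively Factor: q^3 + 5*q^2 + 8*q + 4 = (q + 2)*(q^2 + 3*q + 2) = (q + 2)^2*(q + 1)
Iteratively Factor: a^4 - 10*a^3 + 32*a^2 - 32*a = (a - 4)*(a^3 - 6*a^2 + 8*a) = a*(a - 4)*(a^2 - 6*a + 8) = a*(a - 4)^2*(a - 2)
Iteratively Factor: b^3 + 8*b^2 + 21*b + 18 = (b + 2)*(b^2 + 6*b + 9) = (b + 2)*(b + 3)*(b + 3)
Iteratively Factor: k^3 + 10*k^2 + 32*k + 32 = (k + 4)*(k^2 + 6*k + 8) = (k + 2)*(k + 4)*(k + 4)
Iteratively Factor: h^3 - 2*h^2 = (h)*(h^2 - 2*h) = h^2*(h - 2)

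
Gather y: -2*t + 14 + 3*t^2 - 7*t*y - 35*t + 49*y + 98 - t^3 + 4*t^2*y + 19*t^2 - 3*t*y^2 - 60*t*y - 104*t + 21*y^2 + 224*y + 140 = -t^3 + 22*t^2 - 141*t + y^2*(21 - 3*t) + y*(4*t^2 - 67*t + 273) + 252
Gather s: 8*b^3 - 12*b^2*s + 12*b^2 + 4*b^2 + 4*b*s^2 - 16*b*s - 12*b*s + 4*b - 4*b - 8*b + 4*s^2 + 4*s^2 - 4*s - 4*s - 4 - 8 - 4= 8*b^3 + 16*b^2 - 8*b + s^2*(4*b + 8) + s*(-12*b^2 - 28*b - 8) - 16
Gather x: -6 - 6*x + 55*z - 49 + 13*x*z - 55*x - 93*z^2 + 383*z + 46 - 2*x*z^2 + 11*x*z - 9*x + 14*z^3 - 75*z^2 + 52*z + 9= x*(-2*z^2 + 24*z - 70) + 14*z^3 - 168*z^2 + 490*z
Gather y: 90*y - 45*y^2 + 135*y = -45*y^2 + 225*y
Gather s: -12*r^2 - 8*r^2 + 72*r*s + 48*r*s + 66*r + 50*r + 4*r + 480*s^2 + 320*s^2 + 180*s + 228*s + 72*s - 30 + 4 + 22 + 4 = -20*r^2 + 120*r + 800*s^2 + s*(120*r + 480)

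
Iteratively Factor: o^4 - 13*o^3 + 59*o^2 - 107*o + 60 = (o - 5)*(o^3 - 8*o^2 + 19*o - 12) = (o - 5)*(o - 4)*(o^2 - 4*o + 3) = (o - 5)*(o - 4)*(o - 3)*(o - 1)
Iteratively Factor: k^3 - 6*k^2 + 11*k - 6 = (k - 3)*(k^2 - 3*k + 2) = (k - 3)*(k - 1)*(k - 2)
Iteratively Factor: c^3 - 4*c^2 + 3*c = (c - 3)*(c^2 - c) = c*(c - 3)*(c - 1)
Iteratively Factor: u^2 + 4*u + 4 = (u + 2)*(u + 2)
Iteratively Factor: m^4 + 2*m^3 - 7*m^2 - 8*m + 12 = (m + 3)*(m^3 - m^2 - 4*m + 4) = (m - 2)*(m + 3)*(m^2 + m - 2) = (m - 2)*(m + 2)*(m + 3)*(m - 1)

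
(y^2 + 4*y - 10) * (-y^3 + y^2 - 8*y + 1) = -y^5 - 3*y^4 + 6*y^3 - 41*y^2 + 84*y - 10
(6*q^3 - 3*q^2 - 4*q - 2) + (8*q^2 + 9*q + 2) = 6*q^3 + 5*q^2 + 5*q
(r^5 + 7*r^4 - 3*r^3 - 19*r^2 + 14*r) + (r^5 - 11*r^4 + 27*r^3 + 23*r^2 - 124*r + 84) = 2*r^5 - 4*r^4 + 24*r^3 + 4*r^2 - 110*r + 84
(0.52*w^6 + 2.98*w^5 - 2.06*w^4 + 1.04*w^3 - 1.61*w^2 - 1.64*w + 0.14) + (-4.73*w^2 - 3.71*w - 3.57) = 0.52*w^6 + 2.98*w^5 - 2.06*w^4 + 1.04*w^3 - 6.34*w^2 - 5.35*w - 3.43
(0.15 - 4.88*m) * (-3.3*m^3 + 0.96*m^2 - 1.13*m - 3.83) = 16.104*m^4 - 5.1798*m^3 + 5.6584*m^2 + 18.5209*m - 0.5745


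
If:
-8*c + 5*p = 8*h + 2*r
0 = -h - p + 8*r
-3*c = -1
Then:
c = 1/3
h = 38*r/13 - 8/39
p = 66*r/13 + 8/39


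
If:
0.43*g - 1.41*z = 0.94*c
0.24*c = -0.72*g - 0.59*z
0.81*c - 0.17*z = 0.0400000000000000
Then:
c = 0.04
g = 0.01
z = -0.03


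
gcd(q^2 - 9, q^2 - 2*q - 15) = q + 3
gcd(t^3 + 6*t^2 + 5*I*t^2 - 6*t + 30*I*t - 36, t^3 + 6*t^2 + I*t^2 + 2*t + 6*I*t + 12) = t^2 + t*(6 + 2*I) + 12*I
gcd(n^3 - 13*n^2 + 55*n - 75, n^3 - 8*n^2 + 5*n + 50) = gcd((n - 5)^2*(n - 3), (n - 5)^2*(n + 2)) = n^2 - 10*n + 25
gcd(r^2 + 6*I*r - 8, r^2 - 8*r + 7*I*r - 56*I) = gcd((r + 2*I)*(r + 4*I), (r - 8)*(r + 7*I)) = 1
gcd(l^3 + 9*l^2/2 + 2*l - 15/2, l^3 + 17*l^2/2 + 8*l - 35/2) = l^2 + 3*l/2 - 5/2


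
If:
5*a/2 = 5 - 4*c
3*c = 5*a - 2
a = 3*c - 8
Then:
No Solution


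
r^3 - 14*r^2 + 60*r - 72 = (r - 6)^2*(r - 2)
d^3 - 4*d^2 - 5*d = d*(d - 5)*(d + 1)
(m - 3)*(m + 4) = m^2 + m - 12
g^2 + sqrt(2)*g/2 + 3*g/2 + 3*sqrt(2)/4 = (g + 3/2)*(g + sqrt(2)/2)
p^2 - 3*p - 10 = (p - 5)*(p + 2)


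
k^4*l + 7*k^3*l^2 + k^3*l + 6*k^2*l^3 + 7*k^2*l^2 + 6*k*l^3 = k*(k + l)*(k + 6*l)*(k*l + l)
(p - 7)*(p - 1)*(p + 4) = p^3 - 4*p^2 - 25*p + 28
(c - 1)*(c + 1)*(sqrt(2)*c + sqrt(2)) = sqrt(2)*c^3 + sqrt(2)*c^2 - sqrt(2)*c - sqrt(2)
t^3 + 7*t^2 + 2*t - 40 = (t - 2)*(t + 4)*(t + 5)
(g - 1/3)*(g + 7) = g^2 + 20*g/3 - 7/3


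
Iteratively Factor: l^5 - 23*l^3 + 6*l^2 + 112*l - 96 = (l + 4)*(l^4 - 4*l^3 - 7*l^2 + 34*l - 24) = (l + 3)*(l + 4)*(l^3 - 7*l^2 + 14*l - 8) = (l - 1)*(l + 3)*(l + 4)*(l^2 - 6*l + 8) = (l - 4)*(l - 1)*(l + 3)*(l + 4)*(l - 2)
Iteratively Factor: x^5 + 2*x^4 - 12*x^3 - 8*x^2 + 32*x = (x + 2)*(x^4 - 12*x^2 + 16*x) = (x + 2)*(x + 4)*(x^3 - 4*x^2 + 4*x) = (x - 2)*(x + 2)*(x + 4)*(x^2 - 2*x) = x*(x - 2)*(x + 2)*(x + 4)*(x - 2)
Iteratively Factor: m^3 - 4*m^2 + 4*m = (m - 2)*(m^2 - 2*m) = (m - 2)^2*(m)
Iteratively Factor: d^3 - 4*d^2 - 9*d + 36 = (d + 3)*(d^2 - 7*d + 12) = (d - 3)*(d + 3)*(d - 4)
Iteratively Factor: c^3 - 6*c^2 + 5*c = (c)*(c^2 - 6*c + 5) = c*(c - 1)*(c - 5)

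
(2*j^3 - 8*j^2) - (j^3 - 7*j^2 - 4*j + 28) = j^3 - j^2 + 4*j - 28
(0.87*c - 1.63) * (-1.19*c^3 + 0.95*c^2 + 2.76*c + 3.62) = -1.0353*c^4 + 2.7662*c^3 + 0.8527*c^2 - 1.3494*c - 5.9006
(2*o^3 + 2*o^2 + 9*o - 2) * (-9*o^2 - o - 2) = -18*o^5 - 20*o^4 - 87*o^3 + 5*o^2 - 16*o + 4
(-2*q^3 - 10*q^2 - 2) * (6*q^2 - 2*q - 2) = -12*q^5 - 56*q^4 + 24*q^3 + 8*q^2 + 4*q + 4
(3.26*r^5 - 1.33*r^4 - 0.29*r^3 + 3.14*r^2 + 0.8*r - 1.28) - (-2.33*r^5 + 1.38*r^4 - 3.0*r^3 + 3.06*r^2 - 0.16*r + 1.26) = 5.59*r^5 - 2.71*r^4 + 2.71*r^3 + 0.0800000000000001*r^2 + 0.96*r - 2.54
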